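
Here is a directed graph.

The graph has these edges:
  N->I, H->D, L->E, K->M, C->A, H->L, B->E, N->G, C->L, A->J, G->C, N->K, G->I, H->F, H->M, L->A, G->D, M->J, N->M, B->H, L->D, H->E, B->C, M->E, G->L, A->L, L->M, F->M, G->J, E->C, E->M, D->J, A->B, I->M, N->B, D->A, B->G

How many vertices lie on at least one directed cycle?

11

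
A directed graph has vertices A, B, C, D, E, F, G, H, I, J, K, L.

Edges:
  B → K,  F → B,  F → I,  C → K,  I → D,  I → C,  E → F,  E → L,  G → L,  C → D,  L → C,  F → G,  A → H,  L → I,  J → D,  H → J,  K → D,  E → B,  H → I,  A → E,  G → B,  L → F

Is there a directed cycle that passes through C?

No

C lies on a cycle iff there is a path from C back to itself.
Exploring from C, it never reaches itself; equivalently, its strongly connected component is a singleton.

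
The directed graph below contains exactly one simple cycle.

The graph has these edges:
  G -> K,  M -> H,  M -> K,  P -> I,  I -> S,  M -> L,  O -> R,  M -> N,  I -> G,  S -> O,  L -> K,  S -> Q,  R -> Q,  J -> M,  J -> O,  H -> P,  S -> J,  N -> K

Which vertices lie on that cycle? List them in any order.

DFS with gray/black marking from S:
S gray
  Q gray
  Q black
  O gray
    R gray
      R→Q: Q black — skip
    R black
  O black
  J gray
    M gray
      H gray
        P gray
          I gray
            G gray
              K gray
              K black
            G black
            I→S: S is gray → back edge
Back edge closes the cycle S → J → M → H → P → I → S; its vertices are {H, I, J, M, P, S}.

H, I, J, M, P, S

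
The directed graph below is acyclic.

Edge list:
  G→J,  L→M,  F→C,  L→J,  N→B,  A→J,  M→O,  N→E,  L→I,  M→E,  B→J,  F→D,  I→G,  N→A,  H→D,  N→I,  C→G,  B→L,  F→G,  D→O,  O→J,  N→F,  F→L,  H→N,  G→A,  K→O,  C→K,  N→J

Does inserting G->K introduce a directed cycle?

No

Adding G→K creates a cycle iff K can already reach G.
Explore from K: no path reaches G. The graph stays acyclic.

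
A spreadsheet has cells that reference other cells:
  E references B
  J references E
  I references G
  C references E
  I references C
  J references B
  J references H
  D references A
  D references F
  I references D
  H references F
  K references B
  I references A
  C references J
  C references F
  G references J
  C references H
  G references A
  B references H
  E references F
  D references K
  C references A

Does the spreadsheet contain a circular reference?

No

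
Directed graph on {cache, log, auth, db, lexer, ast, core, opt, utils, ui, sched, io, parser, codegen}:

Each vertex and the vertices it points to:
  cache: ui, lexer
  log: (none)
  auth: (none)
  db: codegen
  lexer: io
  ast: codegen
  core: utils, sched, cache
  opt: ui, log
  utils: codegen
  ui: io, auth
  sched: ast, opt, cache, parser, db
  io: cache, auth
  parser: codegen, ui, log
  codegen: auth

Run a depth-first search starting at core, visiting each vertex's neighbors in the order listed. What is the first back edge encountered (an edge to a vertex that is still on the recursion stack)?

cache→ui

DFS from core (visiting each vertex's neighbors in the order listed); mark gray on enter, black on exit:
core gray
  utils gray
    codegen gray
      auth gray
      auth black
    codegen black
  utils black
  sched gray
    ast gray
      ast→codegen: codegen black — skip
    ast black
    opt gray
      ui gray
        io gray
          cache gray
            cache→ui: ui is gray → back edge
First back edge: cache → ui.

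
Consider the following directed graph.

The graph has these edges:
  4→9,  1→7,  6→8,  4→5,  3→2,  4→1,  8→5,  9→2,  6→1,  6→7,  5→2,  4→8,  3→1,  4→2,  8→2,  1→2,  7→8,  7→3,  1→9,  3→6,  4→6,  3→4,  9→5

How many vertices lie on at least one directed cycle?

A vertex is on a directed cycle iff it belongs to a strongly connected component of size ≥ 2 (or has a self-loop).
The vertices on cycles are {1, 3, 4, 6, 7} — 5 in total.

5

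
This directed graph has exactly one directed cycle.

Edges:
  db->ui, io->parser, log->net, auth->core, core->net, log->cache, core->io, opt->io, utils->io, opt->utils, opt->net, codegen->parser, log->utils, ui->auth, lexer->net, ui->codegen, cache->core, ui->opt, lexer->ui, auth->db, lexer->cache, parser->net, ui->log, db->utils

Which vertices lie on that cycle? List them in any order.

db, ui, auth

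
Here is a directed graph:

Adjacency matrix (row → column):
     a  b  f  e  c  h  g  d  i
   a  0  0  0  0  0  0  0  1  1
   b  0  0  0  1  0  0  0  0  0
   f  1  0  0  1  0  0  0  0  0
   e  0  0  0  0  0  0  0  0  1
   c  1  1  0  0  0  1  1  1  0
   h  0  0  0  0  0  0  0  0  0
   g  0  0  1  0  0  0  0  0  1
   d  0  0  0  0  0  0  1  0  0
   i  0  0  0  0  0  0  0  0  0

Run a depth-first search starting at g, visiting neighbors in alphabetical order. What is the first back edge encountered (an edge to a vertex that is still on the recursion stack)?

DFS from g (visiting neighbors in alphabetical order); mark gray on enter, black on exit:
g gray
  f gray
    a gray
      d gray
        d→g: g is gray → back edge
First back edge: d → g.

d->g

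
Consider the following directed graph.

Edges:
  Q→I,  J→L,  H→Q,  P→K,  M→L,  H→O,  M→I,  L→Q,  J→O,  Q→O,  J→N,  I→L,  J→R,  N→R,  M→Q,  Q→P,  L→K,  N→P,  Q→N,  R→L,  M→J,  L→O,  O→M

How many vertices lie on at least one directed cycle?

A vertex is on a directed cycle iff it belongs to a strongly connected component of size ≥ 2 (or has a self-loop).
The vertices on cycles are {I, J, L, M, N, O, Q, R} — 8 in total.

8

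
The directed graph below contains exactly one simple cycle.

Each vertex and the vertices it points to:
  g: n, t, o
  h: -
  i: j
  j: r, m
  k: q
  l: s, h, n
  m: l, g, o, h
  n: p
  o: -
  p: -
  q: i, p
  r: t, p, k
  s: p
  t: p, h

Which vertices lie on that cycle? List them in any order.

i, j, k, q, r

DFS with gray/black marking from j:
j gray
  r gray
    t gray
      p gray
      p black
      h gray
      h black
    t black
    r→p: p black — skip
    k gray
      q gray
        i gray
          i→j: j is gray → back edge
Back edge closes the cycle j → r → k → q → i → j; its vertices are {i, j, k, q, r}.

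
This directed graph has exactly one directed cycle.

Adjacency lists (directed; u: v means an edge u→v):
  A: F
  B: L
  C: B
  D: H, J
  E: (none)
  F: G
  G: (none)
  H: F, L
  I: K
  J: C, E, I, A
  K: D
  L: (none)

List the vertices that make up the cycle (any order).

D, I, J, K

DFS with gray/black marking from D:
D gray
  H gray
    F gray
      G gray
      G black
    F black
    L gray
    L black
  H black
  J gray
    C gray
      B gray
        B→L: L black — skip
      B black
    C black
    E gray
    E black
    I gray
      K gray
        K→D: D is gray → back edge
Back edge closes the cycle D → J → I → K → D; its vertices are {D, I, J, K}.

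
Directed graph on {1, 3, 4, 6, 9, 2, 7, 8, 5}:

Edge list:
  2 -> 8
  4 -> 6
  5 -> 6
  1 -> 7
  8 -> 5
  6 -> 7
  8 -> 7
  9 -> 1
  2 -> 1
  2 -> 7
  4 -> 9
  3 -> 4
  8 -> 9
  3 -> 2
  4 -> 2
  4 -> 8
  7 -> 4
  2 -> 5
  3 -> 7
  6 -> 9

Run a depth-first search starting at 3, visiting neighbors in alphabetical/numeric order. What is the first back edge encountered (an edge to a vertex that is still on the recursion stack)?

DFS from 3 (visiting neighbors in alphabetical/numeric order); mark gray on enter, black on exit:
3 gray
  2 gray
    1 gray
      7 gray
        4 gray
          4→2: 2 is gray → back edge
First back edge: 4 → 2.

4→2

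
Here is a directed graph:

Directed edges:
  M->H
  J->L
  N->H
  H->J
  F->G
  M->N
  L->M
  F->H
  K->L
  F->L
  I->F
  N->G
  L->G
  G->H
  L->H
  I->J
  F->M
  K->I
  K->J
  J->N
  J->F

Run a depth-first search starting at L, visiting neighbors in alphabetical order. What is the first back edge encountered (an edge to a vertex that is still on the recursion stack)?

DFS from L (visiting neighbors in alphabetical order); mark gray on enter, black on exit:
L gray
  G gray
    H gray
      J gray
        F gray
          F→G: G is gray → back edge
First back edge: F → G.

F->G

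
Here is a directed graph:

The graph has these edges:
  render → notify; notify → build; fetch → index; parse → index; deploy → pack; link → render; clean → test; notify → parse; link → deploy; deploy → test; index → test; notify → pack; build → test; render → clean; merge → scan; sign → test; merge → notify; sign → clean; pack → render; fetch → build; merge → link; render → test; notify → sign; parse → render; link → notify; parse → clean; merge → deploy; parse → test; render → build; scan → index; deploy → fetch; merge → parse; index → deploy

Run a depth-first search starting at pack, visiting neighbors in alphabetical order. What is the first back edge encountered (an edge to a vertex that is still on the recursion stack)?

notify→pack

DFS from pack (visiting neighbors in alphabetical order); mark gray on enter, black on exit:
pack gray
  render gray
    build gray
      test gray
      test black
    build black
    clean gray
      clean→test: test black — skip
    clean black
    notify gray
      notify→build: build black — skip
      notify→pack: pack is gray → back edge
First back edge: notify → pack.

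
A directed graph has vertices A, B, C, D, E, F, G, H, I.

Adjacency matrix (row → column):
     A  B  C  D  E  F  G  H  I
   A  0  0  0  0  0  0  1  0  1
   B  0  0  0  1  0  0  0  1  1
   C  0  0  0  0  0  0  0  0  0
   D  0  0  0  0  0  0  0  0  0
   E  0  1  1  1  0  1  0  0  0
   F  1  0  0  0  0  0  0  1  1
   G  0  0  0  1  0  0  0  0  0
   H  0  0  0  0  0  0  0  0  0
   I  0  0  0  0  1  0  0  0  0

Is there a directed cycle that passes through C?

C lies on a cycle iff there is a path from C back to itself.
Exploring from C, it never reaches itself; equivalently, its strongly connected component is a singleton.

No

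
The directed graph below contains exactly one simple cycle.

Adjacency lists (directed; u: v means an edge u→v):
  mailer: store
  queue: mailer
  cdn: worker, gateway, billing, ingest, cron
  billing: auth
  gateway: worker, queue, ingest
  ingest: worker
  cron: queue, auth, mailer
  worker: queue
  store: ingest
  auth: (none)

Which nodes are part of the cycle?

DFS with gray/black marking from worker:
worker gray
  queue gray
    mailer gray
      store gray
        ingest gray
          ingest→worker: worker is gray → back edge
Back edge closes the cycle worker → queue → mailer → store → ingest → worker; its vertices are {queue, store, ingest, mailer, worker}.

queue, store, ingest, mailer, worker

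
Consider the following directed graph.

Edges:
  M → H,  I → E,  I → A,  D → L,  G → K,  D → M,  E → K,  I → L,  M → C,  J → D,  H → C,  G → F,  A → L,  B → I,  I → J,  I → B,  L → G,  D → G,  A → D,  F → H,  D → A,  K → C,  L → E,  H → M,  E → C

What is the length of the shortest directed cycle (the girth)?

2

For each vertex v, BFS finds the shortest path from v back to v.
The shortest such closed walk is I → B → I, length 2.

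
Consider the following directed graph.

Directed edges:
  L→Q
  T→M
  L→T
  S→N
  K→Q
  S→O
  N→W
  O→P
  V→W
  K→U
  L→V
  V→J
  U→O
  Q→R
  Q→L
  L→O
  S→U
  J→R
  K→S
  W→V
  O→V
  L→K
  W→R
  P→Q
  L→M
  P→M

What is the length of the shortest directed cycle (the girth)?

2

For each vertex v, BFS finds the shortest path from v back to v.
The shortest such closed walk is L → Q → L, length 2.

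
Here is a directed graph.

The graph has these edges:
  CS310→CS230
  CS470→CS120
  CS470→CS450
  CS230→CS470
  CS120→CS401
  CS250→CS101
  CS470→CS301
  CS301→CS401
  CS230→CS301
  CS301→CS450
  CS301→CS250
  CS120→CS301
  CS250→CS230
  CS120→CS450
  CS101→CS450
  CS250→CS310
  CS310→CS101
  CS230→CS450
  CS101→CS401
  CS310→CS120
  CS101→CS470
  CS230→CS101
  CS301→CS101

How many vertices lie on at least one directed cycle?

7

A vertex is on a directed cycle iff it belongs to a strongly connected component of size ≥ 2 (or has a self-loop).
The vertices on cycles are {CS101, CS120, CS230, CS250, CS301, CS310, CS470} — 7 in total.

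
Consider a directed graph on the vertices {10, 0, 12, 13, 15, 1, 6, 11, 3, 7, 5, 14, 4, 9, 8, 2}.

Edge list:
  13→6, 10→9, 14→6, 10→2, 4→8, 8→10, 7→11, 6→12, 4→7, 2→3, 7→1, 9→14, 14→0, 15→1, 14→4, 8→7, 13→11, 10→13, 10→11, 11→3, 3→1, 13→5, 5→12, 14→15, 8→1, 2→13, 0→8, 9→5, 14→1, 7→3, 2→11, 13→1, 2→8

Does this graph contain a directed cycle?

DFS with white/gray/black marking, starting from 2:
2 gray
  13 gray
    11 gray
      3 gray
        1 gray
        1 black
      3 black
    11 black
    6 gray
      12 gray
      12 black
    6 black
    13→1: 1 black — skip
    5 gray
      5→12: 12 black — skip
    5 black
  13 black
  8 gray
    10 gray
      10→2: 2 is gray → back edge
Back edge found, so a cycle exists: 2 → 8 → 10 → 2.

Yes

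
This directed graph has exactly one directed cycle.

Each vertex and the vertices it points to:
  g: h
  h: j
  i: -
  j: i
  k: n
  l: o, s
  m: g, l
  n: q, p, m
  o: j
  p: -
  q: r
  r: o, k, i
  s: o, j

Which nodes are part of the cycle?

k, n, q, r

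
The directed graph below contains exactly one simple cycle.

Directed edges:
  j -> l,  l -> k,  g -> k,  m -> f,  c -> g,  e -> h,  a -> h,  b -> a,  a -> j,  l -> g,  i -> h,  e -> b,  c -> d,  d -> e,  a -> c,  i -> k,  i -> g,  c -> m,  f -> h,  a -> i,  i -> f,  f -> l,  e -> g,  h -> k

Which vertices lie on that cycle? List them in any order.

a, b, c, d, e

DFS with gray/black marking from e:
e gray
  g gray
    k gray
    k black
  g black
  b gray
    a gray
      c gray
        m gray
          f gray
            l gray
              l→k: k black — skip
              l→g: g black — skip
            l black
            h gray
              h→k: k black — skip
            h black
          f black
        m black
        d gray
          d→e: e is gray → back edge
Back edge closes the cycle e → b → a → c → d → e; its vertices are {a, b, c, d, e}.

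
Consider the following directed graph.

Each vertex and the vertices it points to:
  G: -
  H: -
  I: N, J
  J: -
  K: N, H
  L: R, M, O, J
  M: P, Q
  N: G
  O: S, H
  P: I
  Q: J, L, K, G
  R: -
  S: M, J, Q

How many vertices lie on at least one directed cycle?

A vertex is on a directed cycle iff it belongs to a strongly connected component of size ≥ 2 (or has a self-loop).
The vertices on cycles are {L, M, O, Q, S} — 5 in total.

5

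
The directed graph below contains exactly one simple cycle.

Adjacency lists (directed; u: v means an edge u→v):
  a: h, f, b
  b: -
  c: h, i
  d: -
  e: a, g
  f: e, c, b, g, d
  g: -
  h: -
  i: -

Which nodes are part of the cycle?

a, e, f

DFS with gray/black marking from f:
f gray
  e gray
    a gray
      h gray
      h black
      a→f: f is gray → back edge
Back edge closes the cycle f → e → a → f; its vertices are {a, e, f}.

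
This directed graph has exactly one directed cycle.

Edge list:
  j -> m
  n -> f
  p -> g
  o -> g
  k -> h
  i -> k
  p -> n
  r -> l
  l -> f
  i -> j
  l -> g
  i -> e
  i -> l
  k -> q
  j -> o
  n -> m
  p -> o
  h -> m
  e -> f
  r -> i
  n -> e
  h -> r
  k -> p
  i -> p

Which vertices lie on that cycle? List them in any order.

DFS with gray/black marking from r:
r gray
  i gray
    j gray
      o gray
        g gray
        g black
      o black
      m gray
      m black
    j black
    k gray
      h gray
        h→m: m black — skip
        h→r: r is gray → back edge
Back edge closes the cycle r → i → k → h → r; its vertices are {h, i, k, r}.

h, i, k, r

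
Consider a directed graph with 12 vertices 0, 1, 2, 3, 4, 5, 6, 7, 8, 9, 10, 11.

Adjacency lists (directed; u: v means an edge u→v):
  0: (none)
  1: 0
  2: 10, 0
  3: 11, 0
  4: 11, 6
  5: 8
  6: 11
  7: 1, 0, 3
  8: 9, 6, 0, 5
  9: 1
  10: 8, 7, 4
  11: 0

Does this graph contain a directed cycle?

Yes

DFS with white/gray/black marking, starting from 1:
1 gray
  0 gray
  0 black
1 black
2 gray
  10 gray
    8 gray
      9 gray
        9→1: 1 black — skip
      9 black
      6 gray
        11 gray
          11→0: 0 black — skip
        11 black
      6 black
      8→0: 0 black — skip
      5 gray
        5→8: 8 is gray → back edge
Back edge found, so a cycle exists: 8 → 5 → 8.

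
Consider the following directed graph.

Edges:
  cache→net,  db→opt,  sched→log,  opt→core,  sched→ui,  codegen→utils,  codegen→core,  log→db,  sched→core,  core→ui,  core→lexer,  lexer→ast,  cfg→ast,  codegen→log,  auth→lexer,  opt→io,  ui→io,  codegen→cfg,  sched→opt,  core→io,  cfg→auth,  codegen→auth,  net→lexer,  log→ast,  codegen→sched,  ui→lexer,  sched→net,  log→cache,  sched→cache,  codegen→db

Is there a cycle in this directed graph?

DFS with white/gray/black marking, starting from core:
core gray
  ui gray
    lexer gray
      ast gray
      ast black
    lexer black
    io gray
    io black
  ui black
  core→lexer: lexer black — skip
  core→io: io black — skip
core black
utils gray
utils black
sched gray
  cache gray
    net gray
      net→lexer: lexer black — skip
    net black
  cache black
  opt gray
    opt→core: core black — skip
    opt→io: io black — skip
  opt black
  sched→core: core black — skip
  sched→ui: ui black — skip
  sched→net: net black — skip
  log gray
    log→cache: cache black — skip
    log→ast: ast black — skip
    db gray
      db→opt: opt black — skip
    db black
  log black
sched black
cfg gray
  auth gray
    auth→lexer: lexer black — skip
  auth black
  cfg→ast: ast black — skip
cfg black
codegen gray
  codegen→auth: auth black — skip
  codegen→core: core black — skip
  codegen→log: log black — skip
  codegen→sched: sched black — skip
  codegen→cfg: cfg black — skip
  codegen→db: db black — skip
  codegen→utils: utils black — skip
codegen black
Every edge goes to a white or black vertex — no back edge, so the graph is acyclic.

No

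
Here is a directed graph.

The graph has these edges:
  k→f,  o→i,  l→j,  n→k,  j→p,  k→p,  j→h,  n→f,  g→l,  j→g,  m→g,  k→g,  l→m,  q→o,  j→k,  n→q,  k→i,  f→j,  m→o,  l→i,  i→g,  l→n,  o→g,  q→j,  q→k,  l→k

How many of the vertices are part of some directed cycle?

10

A vertex is on a directed cycle iff it belongs to a strongly connected component of size ≥ 2 (or has a self-loop).
The vertices on cycles are {f, g, i, j, k, l, m, n, o, q} — 10 in total.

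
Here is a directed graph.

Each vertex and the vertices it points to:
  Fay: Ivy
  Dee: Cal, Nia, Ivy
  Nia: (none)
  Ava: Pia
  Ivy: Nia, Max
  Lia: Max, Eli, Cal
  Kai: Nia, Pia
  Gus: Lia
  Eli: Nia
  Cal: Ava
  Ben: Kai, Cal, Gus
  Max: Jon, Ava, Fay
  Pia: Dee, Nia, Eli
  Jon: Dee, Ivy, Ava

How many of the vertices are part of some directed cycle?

8

A vertex is on a directed cycle iff it belongs to a strongly connected component of size ≥ 2 (or has a self-loop).
The vertices on cycles are {Ava, Cal, Dee, Fay, Ivy, Jon, Max, Pia} — 8 in total.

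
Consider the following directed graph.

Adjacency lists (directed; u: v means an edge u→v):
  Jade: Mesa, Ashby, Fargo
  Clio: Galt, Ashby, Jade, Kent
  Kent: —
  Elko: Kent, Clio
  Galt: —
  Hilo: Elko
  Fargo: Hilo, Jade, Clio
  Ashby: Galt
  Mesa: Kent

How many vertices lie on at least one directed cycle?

A vertex is on a directed cycle iff it belongs to a strongly connected component of size ≥ 2 (or has a self-loop).
The vertices on cycles are {Clio, Elko, Hilo, Jade, Fargo} — 5 in total.

5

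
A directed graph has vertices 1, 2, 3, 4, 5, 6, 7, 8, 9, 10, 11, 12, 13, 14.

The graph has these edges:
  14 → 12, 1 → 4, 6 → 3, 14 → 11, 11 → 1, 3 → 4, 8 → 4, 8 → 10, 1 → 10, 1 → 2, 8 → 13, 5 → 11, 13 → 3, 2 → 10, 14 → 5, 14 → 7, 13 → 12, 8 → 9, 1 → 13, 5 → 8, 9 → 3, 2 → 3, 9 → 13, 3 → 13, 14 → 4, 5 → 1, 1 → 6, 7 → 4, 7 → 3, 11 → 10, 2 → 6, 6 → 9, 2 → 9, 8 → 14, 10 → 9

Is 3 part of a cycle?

Yes

3 is on a cycle iff 3 can reach itself via ≥1 edge.
3 → 13 → 3 — yes.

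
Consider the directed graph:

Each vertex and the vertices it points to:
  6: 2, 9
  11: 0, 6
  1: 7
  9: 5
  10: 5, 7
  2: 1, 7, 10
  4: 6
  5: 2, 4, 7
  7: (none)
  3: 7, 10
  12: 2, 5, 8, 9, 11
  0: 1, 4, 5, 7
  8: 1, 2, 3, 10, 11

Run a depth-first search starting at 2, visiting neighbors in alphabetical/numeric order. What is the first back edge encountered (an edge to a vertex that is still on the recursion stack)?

DFS from 2 (visiting neighbors in alphabetical/numeric order); mark gray on enter, black on exit:
2 gray
  1 gray
    7 gray
    7 black
  1 black
  2→7: 7 black — skip
  10 gray
    5 gray
      5→2: 2 is gray → back edge
First back edge: 5 → 2.

5→2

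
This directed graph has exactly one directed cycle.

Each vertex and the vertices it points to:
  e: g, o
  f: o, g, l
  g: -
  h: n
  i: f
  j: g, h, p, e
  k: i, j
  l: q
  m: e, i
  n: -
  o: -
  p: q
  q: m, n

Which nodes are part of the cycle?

f, i, l, m, q

DFS with gray/black marking from i:
i gray
  f gray
    o gray
    o black
    g gray
    g black
    l gray
      q gray
        m gray
          e gray
            e→g: g black — skip
            e→o: o black — skip
          e black
          m→i: i is gray → back edge
Back edge closes the cycle i → f → l → q → m → i; its vertices are {f, i, l, m, q}.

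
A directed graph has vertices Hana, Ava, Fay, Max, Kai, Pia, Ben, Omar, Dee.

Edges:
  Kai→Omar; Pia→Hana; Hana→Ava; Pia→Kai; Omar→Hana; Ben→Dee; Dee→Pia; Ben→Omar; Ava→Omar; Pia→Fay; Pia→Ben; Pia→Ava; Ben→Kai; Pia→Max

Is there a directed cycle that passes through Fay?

No

Fay lies on a cycle iff there is a path from Fay back to itself.
Exploring from Fay, it never reaches itself; equivalently, its strongly connected component is a singleton.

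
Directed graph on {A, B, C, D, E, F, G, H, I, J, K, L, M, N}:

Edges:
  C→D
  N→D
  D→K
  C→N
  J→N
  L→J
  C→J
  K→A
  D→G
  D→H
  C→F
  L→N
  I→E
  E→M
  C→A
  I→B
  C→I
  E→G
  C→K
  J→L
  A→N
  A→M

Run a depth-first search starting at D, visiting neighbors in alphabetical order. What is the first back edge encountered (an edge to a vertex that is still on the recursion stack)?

DFS from D (visiting neighbors in alphabetical order); mark gray on enter, black on exit:
D gray
  G gray
  G black
  H gray
  H black
  K gray
    A gray
      M gray
      M black
      N gray
        N→D: D is gray → back edge
First back edge: N → D.

N->D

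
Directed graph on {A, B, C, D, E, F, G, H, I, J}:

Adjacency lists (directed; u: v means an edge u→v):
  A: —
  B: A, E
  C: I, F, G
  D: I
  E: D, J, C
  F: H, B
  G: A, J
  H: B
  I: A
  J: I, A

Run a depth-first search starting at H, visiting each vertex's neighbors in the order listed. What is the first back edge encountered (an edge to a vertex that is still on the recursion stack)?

F->H

DFS from H (visiting each vertex's neighbors in the order listed); mark gray on enter, black on exit:
H gray
  B gray
    A gray
    A black
    E gray
      D gray
        I gray
          I→A: A black — skip
        I black
      D black
      J gray
        J→I: I black — skip
        J→A: A black — skip
      J black
      C gray
        C→I: I black — skip
        F gray
          F→H: H is gray → back edge
First back edge: F → H.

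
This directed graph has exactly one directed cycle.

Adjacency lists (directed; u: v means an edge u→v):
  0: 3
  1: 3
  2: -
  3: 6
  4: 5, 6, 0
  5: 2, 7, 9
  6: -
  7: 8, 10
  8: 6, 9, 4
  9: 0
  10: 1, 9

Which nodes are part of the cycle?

4, 5, 7, 8

DFS with gray/black marking from 5:
5 gray
  2 gray
  2 black
  7 gray
    8 gray
      6 gray
      6 black
      9 gray
        0 gray
          3 gray
            3→6: 6 black — skip
          3 black
        0 black
      9 black
      4 gray
        4→5: 5 is gray → back edge
Back edge closes the cycle 5 → 7 → 8 → 4 → 5; its vertices are {4, 5, 7, 8}.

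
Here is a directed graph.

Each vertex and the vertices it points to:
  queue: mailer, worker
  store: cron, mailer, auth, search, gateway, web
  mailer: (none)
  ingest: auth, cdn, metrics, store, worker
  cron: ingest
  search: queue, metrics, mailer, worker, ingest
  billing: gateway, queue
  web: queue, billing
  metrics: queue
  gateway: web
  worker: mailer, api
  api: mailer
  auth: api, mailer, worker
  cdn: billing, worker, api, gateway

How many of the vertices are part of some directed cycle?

A vertex is on a directed cycle iff it belongs to a strongly connected component of size ≥ 2 (or has a self-loop).
The vertices on cycles are {web, cron, store, ingest, search, billing, gateway} — 7 in total.

7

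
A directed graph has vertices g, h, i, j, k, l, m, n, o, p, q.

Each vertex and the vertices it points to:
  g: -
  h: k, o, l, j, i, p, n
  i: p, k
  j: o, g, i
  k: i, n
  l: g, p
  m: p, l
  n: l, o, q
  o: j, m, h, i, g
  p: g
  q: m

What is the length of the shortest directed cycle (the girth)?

2

For each vertex v, BFS finds the shortest path from v back to v.
The shortest such closed walk is h → o → h, length 2.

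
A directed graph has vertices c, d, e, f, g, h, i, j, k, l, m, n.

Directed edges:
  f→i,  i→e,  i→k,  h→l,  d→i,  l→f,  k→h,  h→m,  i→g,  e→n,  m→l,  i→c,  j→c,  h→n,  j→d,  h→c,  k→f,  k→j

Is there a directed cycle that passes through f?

f is on a cycle iff f can reach itself via ≥1 edge.
f → i → k → f — yes.

Yes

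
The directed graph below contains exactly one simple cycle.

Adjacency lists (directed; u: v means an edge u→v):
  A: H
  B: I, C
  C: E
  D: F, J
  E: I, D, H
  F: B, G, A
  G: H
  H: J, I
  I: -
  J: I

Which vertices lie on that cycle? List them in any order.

B, C, D, E, F

DFS with gray/black marking from F:
F gray
  B gray
    I gray
    I black
    C gray
      E gray
        E→I: I black — skip
        D gray
          D→F: F is gray → back edge
Back edge closes the cycle F → B → C → E → D → F; its vertices are {B, C, D, E, F}.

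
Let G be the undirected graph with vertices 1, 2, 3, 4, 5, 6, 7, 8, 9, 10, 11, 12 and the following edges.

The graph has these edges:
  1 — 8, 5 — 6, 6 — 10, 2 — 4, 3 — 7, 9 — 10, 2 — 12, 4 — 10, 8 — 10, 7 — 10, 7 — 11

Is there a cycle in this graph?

DFS, tracking each vertex's parent; an edge to a visited non-parent vertex closes a cycle.
Start from 3:
visit 3 (parent –)
  visit 7 (parent 3)
    visit 10 (parent 7)
      visit 4 (parent 10)
        visit 2 (parent 4)
          visit 12 (parent 2)
            12–2: parent, skip
          2–4: parent, skip
        4–10: parent, skip
      visit 9 (parent 10)
        9–10: parent, skip
      visit 6 (parent 10)
        6–10: parent, skip
        visit 5 (parent 6)
          5–6: parent, skip
      10–7: parent, skip
      visit 8 (parent 10)
        visit 1 (parent 8)
          1–8: parent, skip
        8–10: parent, skip
    7–3: parent, skip
    visit 11 (parent 7)
      11–7: parent, skip
No non-parent visited neighbor found — the graph is a forest.

No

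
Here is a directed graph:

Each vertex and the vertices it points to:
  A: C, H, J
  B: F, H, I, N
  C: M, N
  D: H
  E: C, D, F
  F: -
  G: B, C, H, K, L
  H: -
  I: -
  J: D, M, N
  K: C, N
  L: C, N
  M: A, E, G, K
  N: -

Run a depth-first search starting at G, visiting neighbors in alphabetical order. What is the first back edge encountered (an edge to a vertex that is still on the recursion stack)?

DFS from G (visiting neighbors in alphabetical order); mark gray on enter, black on exit:
G gray
  B gray
    F gray
    F black
    H gray
    H black
    I gray
    I black
    N gray
    N black
  B black
  C gray
    M gray
      A gray
        A→C: C is gray → back edge
First back edge: A → C.

A->C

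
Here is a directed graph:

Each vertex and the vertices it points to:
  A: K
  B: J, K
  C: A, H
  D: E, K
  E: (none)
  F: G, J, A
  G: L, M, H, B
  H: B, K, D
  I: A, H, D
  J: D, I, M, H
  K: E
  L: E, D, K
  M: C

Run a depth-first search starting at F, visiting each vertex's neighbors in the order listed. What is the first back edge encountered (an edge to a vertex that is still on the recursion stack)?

I→H

DFS from F (visiting each vertex's neighbors in the order listed); mark gray on enter, black on exit:
F gray
  G gray
    L gray
      E gray
      E black
      D gray
        D→E: E black — skip
        K gray
          K→E: E black — skip
        K black
      D black
      L→K: K black — skip
    L black
    M gray
      C gray
        A gray
          A→K: K black — skip
        A black
        H gray
          B gray
            J gray
              J→D: D black — skip
              I gray
                I→A: A black — skip
                I→H: H is gray → back edge
First back edge: I → H.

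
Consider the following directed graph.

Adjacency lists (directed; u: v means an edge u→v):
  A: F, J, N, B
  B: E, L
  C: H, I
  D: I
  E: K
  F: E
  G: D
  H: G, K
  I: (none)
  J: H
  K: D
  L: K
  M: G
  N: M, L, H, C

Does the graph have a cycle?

DFS with white/gray/black marking, starting from N:
N gray
  M gray
    G gray
      D gray
        I gray
        I black
      D black
    G black
  M black
  L gray
    K gray
      K→D: D black — skip
    K black
  L black
  H gray
    H→G: G black — skip
    H→K: K black — skip
  H black
  C gray
    C→H: H black — skip
    C→I: I black — skip
  C black
N black
A gray
  F gray
    E gray
      E→K: K black — skip
    E black
  F black
  J gray
    J→H: H black — skip
  J black
  A→N: N black — skip
  B gray
    B→E: E black — skip
    B→L: L black — skip
  B black
A black
Every edge goes to a white or black vertex — no back edge, so the graph is acyclic.

No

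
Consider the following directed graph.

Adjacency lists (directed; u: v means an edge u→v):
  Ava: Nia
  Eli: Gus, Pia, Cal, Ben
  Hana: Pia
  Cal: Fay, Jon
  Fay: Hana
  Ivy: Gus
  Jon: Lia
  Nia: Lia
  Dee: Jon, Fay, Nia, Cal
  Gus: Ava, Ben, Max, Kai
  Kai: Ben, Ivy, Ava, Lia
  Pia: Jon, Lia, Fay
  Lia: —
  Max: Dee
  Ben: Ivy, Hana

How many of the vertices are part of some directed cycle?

7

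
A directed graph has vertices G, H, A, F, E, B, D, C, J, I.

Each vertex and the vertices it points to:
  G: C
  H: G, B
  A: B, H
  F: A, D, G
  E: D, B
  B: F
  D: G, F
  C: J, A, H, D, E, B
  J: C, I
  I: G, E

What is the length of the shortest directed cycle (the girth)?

2

For each vertex v, BFS finds the shortest path from v back to v.
The shortest such closed walk is J → C → J, length 2.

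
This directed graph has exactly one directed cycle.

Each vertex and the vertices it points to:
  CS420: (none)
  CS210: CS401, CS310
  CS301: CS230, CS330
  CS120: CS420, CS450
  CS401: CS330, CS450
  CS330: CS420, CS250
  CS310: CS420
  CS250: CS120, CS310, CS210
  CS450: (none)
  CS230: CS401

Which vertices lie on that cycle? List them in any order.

DFS with gray/black marking from CS330:
CS330 gray
  CS420 gray
  CS420 black
  CS250 gray
    CS120 gray
      CS120→CS420: CS420 black — skip
      CS450 gray
      CS450 black
    CS120 black
    CS310 gray
      CS310→CS420: CS420 black — skip
    CS310 black
    CS210 gray
      CS401 gray
        CS401→CS330: CS330 is gray → back edge
Back edge closes the cycle CS330 → CS250 → CS210 → CS401 → CS330; its vertices are {CS210, CS250, CS330, CS401}.

CS210, CS250, CS330, CS401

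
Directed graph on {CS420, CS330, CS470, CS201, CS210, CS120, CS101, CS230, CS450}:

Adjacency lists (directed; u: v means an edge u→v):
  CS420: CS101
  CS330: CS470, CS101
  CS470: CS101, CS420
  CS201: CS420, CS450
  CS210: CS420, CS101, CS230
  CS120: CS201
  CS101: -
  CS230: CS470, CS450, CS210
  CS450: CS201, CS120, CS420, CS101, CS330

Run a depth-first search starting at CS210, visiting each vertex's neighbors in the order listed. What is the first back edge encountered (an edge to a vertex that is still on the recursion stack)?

CS201->CS450

DFS from CS210 (visiting each vertex's neighbors in the order listed); mark gray on enter, black on exit:
CS210 gray
  CS420 gray
    CS101 gray
    CS101 black
  CS420 black
  CS210→CS101: CS101 black — skip
  CS230 gray
    CS470 gray
      CS470→CS101: CS101 black — skip
      CS470→CS420: CS420 black — skip
    CS470 black
    CS450 gray
      CS201 gray
        CS201→CS420: CS420 black — skip
        CS201→CS450: CS450 is gray → back edge
First back edge: CS201 → CS450.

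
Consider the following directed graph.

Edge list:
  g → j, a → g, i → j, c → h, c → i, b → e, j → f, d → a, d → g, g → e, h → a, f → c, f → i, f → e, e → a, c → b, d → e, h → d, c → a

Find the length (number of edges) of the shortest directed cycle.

3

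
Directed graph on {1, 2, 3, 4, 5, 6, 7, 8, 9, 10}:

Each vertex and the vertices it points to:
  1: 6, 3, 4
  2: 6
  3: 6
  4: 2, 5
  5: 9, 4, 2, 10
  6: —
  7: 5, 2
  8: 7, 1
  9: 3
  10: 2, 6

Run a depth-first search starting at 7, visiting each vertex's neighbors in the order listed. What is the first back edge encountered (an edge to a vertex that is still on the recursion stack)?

DFS from 7 (visiting each vertex's neighbors in the order listed); mark gray on enter, black on exit:
7 gray
  5 gray
    9 gray
      3 gray
        6 gray
        6 black
      3 black
    9 black
    4 gray
      2 gray
        2→6: 6 black — skip
      2 black
      4→5: 5 is gray → back edge
First back edge: 4 → 5.

4→5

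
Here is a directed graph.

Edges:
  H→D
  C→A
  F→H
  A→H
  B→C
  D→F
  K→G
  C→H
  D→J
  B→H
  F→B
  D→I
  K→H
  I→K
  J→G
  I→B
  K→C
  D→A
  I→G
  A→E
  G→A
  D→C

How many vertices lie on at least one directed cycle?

10

A vertex is on a directed cycle iff it belongs to a strongly connected component of size ≥ 2 (or has a self-loop).
The vertices on cycles are {A, B, C, D, F, G, H, I, J, K} — 10 in total.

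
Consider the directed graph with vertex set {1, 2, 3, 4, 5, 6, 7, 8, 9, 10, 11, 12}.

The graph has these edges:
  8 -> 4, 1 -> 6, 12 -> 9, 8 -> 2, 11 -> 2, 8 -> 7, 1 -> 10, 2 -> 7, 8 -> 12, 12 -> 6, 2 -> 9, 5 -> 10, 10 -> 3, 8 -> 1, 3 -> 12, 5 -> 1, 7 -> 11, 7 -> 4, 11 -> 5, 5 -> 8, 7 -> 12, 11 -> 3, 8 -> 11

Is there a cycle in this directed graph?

DFS with white/gray/black marking, starting from 12:
12 gray
  9 gray
  9 black
  6 gray
  6 black
12 black
1 gray
  1→6: 6 black — skip
  10 gray
    3 gray
      3→12: 12 black — skip
    3 black
  10 black
1 black
2 gray
  7 gray
    11 gray
      11→3: 3 black — skip
      5 gray
        5→1: 1 black — skip
        5→10: 10 black — skip
        8 gray
          8→7: 7 is gray → back edge
Back edge found, so a cycle exists: 7 → 11 → 5 → 8 → 7.

Yes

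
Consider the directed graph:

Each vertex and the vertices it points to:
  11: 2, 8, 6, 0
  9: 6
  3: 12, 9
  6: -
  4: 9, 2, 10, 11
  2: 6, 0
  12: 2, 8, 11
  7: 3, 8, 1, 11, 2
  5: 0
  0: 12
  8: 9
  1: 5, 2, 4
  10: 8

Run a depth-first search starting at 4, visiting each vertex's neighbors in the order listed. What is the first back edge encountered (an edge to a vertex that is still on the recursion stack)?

DFS from 4 (visiting each vertex's neighbors in the order listed); mark gray on enter, black on exit:
4 gray
  9 gray
    6 gray
    6 black
  9 black
  2 gray
    2→6: 6 black — skip
    0 gray
      12 gray
        12→2: 2 is gray → back edge
First back edge: 12 → 2.

12→2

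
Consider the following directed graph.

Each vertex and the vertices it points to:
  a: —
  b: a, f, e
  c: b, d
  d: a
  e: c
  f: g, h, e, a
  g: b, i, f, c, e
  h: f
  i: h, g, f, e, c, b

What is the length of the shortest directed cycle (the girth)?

2

For each vertex v, BFS finds the shortest path from v back to v.
The shortest such closed walk is g → i → g, length 2.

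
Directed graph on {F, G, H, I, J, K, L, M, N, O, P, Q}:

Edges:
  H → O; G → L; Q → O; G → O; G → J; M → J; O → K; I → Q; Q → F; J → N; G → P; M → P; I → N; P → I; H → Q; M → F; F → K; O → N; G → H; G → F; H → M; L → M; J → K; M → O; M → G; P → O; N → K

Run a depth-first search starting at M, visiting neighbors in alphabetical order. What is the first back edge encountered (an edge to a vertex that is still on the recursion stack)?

H->M

DFS from M (visiting neighbors in alphabetical order); mark gray on enter, black on exit:
M gray
  F gray
    K gray
    K black
  F black
  G gray
    G→F: F black — skip
    H gray
      H→M: M is gray → back edge
First back edge: H → M.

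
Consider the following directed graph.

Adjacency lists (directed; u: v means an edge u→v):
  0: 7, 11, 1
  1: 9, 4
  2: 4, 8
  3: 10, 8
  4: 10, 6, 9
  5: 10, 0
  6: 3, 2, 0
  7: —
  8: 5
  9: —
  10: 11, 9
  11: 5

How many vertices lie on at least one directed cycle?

A vertex is on a directed cycle iff it belongs to a strongly connected component of size ≥ 2 (or has a self-loop).
The vertices on cycles are {0, 1, 2, 3, 4, 5, 6, 8, 10, 11} — 10 in total.

10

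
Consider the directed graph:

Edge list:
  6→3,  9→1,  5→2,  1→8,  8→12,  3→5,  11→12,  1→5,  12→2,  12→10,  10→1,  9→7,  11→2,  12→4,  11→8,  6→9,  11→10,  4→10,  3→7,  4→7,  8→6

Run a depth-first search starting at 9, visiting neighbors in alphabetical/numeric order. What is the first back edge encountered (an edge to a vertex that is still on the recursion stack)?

6->9

DFS from 9 (visiting neighbors in alphabetical/numeric order); mark gray on enter, black on exit:
9 gray
  1 gray
    5 gray
      2 gray
      2 black
    5 black
    8 gray
      6 gray
        3 gray
          3→5: 5 black — skip
          7 gray
          7 black
        3 black
        6→9: 9 is gray → back edge
First back edge: 6 → 9.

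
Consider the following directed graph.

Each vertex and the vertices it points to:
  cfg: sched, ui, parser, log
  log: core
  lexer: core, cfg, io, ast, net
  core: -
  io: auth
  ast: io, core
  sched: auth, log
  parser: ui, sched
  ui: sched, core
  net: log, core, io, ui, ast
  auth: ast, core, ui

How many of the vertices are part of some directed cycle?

A vertex is on a directed cycle iff it belongs to a strongly connected component of size ≥ 2 (or has a self-loop).
The vertices on cycles are {io, ui, ast, auth, sched} — 5 in total.

5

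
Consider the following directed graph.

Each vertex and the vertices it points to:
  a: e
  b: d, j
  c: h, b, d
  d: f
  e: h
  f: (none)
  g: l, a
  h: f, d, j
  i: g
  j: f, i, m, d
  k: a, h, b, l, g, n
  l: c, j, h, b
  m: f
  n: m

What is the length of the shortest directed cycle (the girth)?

4

For each vertex v, BFS finds the shortest path from v back to v.
The shortest such closed walk is g → l → j → i → g, length 4.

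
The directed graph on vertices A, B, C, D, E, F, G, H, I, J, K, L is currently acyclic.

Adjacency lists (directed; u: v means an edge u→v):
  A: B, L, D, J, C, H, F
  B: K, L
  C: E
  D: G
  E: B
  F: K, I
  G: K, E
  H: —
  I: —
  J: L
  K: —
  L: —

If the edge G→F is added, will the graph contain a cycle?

Adding G→F creates a cycle iff F can already reach G.
Explore from F: no path reaches G. The graph stays acyclic.

No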